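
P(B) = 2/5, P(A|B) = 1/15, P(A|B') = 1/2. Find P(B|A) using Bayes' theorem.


P(A) = P(A|B)P(B) + P(A|B')P(B') = 1/15*2/5 + 1/2*3/5 = 49/150
P(B|A) = P(A|B)P(B)/P(A) = (2/75)/(49/150) = 4/49

4/49


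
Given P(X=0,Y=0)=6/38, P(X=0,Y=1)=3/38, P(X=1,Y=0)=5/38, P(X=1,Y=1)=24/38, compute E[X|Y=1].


P(Y=1) = 27/38
E[X|Y=1] = (0*3 + 1*24)/27 = 24/27 = 8/9

8/9


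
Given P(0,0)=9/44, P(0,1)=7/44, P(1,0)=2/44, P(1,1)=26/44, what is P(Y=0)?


P(Y=0) = P(0,0)+P(1,0) = 9/44 + 2/44 = 11/44 = 1/4

1/4


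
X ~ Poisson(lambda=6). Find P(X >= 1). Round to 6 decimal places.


P(X>=1) = 1 - P(X<=0) = 1 - (e^(-6)*6^0/0!)
≈ 1 - 0.0024787522 = 0.9975212478
≈ 0.997521

0.997521


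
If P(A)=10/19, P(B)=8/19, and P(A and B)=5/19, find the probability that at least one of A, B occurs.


P(A∪B) = P(A) + P(B) - P(A∩B)
= 10/19 + 8/19 - 5/19 = 13/19

13/19


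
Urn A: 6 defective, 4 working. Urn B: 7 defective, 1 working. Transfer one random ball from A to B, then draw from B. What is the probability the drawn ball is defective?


P(transfer defective) = 6/10 = 3/5; P(transfer working) = 2/5
If defective transferred: Urn II has 8 defective of 9, so P(defective|defective moved) = 8/9
If working transferred: Urn II has 7 defective of 9, so P(defective|working moved) = 7/9
By total probability: P(defective) = 3/5*8/9 + 2/5*7/9 = 38/45

38/45


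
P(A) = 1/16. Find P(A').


P(A') = 1 - P(A) = 1 - 1/16 = 15/16

15/16


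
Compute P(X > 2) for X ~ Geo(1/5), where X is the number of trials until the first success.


P(X > 2) = P(first 2 trials all fail) = (1-p)^2 = (4/5)^2 = 16/25

16/25


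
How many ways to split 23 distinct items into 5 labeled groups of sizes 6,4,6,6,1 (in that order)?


23! = 25852016738884976640000
Denominator: 6!=720 * 4!=24 * 6!=720 * 6!=720 * 1!=1
Coefficient = 25852016738884976640000 / 8957952000 = 2885929366320

2885929366320


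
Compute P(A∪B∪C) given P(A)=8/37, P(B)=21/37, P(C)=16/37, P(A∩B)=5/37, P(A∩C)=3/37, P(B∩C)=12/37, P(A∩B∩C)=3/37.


P(A∪B∪C) = P(A)+P(B)+P(C) - P(AB)-P(AC)-P(BC) + P(ABC)
= 8/37+21/37+16/37 - 5/37-3/37-12/37 + 3/37
= 28/37

28/37


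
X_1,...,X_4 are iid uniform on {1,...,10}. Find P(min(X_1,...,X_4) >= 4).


P(min >= 4) = P(all X_i >= 4) = (P(X_1 >= 4))^4
= (7/10)^4 = 2401/10000

2401/10000


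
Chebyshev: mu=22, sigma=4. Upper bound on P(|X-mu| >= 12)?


k = 12/4 = 3
Chebyshev: P(|X-mu| >= k*sigma) <= 1/k^2 = 1/3^2 = 1/9

1/9


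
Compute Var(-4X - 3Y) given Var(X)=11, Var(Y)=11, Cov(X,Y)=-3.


Var(-4X - 3Y) = (-4)^2*Var(X) + (-3)^2*Var(Y) + 2*(-4)*(-3)*Cov(X,Y)
= 16*11 + 9*11 + 24*(-3)
= 176 + 99 - 72 = 203

203


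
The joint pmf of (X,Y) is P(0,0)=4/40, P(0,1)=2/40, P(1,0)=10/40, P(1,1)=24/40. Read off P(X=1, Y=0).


Read from table: P(X=1, Y=0) = 10/40 = 1/4

1/4


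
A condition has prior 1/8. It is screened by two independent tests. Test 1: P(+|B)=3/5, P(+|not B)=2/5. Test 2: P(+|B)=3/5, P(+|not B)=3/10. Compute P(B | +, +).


After test 1: P(+) = 3/5*1/8 + 2/5*7/8 = 17/40
P(B|+) = (3/40)/(17/40) = 3/17
After test 2 (use post1 as new prior): P(+) = 3/5*3/17 + 3/10*14/17 = 6/17
P(B|+,+) = (9/85)/(6/17) = 3/10

3/10


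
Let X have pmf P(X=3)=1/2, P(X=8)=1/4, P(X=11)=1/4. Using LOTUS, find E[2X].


E[2X] = sum(g(x)*P(x))
= 6*1/2 + 16*1/4 + 22*1/4
= 25/2

25/2


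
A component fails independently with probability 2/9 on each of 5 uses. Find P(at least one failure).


P(at least one) = 1 - P(none)
P(none) = (1 - 2/9)^5 = (7/9)^5 = 16807/59049
P(at least one) = 1 - 16807/59049 = 42242/59049

42242/59049


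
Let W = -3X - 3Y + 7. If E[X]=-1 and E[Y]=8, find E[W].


E[-3X - 3Y + 7] = -3*E[X] - 3*E[Y] + 7
= (-3)*(-1) + (-3)*(8) + (7)
= 3 - 24 + 7 = -14

-14


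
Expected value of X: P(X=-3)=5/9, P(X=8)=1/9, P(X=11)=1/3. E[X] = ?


E[X] = sum(x * P(x))
= -3*5/9 + 8*1/9 + 11*1/3
= 26/9

26/9


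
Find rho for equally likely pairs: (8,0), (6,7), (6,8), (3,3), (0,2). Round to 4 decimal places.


Cov(X,Y) = 1.4000, Var(X) = 7.8400, Var(Y) = 9.2000
rho = Cov/(sqrt(VarX)*sqrt(VarY)) = 0.1648

0.1648


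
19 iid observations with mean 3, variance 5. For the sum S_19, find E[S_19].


E[S_n] = n*E[X_1] = 19*3 = 57

57


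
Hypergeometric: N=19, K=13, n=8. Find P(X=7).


P(X=7) = C(13,7)*C(6,1) / C(19,8)
= 1716*6 / 75582
= 10296/75582 = 44/323

44/323


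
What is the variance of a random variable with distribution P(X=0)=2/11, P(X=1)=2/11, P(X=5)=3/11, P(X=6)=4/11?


E[X] = 41/11, E[X^2] = 221/11
Var(X) = E[X^2] - (E[X])^2 = 221/11 - (41/11)^2 = 750/121

750/121


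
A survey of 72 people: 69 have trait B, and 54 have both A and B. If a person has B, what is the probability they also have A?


P(A|B) = P(A∩B)/P(B) = (54/72)/(69/72) = 54/69 = 18/23

18/23


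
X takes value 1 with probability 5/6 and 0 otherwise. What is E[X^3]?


For Bernoulli: X in {0,1}
E[X^3] = 0^3*(1-5/6) + 1^3*5/6 = 5/6

5/6


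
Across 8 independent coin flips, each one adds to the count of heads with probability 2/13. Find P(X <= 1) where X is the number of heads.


P(X<=1) = P(X=0) + P(X=1)
= 214358881/815730721 + 311794736/815730721
= 526153617/815730721

526153617/815730721


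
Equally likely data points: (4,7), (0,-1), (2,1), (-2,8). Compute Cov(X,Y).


E[X]=1, E[Y]=15/4, E[XY]=7/2
Cov(X,Y) = E[XY] - E[X]E[Y] = 7/2 - 1*15/4 = -1/4

-1/4


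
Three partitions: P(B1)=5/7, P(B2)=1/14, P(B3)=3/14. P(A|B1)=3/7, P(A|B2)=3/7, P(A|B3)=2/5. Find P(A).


P(A) = P(A|B1)P(B1) + P(A|B2)P(B2) + P(A|B3)P(B3)
= 3/7*5/7 + 3/7*1/14 + 2/5*3/14
= 15/49 + 3/98 + 3/35 = 207/490

207/490


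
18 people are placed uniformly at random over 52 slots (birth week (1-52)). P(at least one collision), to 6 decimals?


P(all different) = prod((52-i)/52 for i=0..17) = 0.035353
P(at least one match) = 1 - 0.035353 = 0.964647

0.964647


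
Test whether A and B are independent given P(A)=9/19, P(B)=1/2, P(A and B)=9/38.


P(A)*P(B) = 9/19*1/2 = 9/38
P(A∩B) = 9/38, which equals P(A)P(B), so independent

Yes, A and B are independent


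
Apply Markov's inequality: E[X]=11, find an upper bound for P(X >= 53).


Markov: P(X >= a) <= E[X]/a
P(X >= 53) <= 11/53

11/53


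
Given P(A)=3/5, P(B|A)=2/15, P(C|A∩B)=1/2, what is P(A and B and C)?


P(A∩B∩C) = P(A) * P(B|A) * P(C|A∩B)
= 3/5 * 2/15 * 1/2
= 2/25 * 1/2 = 1/25

1/25


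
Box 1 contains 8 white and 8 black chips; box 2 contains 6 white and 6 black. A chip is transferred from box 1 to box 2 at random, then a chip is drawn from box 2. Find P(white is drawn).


P(transfer white) = 8/16 = 1/2; P(transfer black) = 1/2
If white transferred: Urn II has 7 white of 13, so P(white|white moved) = 7/13
If black transferred: Urn II has 6 white of 13, so P(white|black moved) = 6/13
By total probability: P(white) = 1/2*7/13 + 1/2*6/13 = 1/2

1/2


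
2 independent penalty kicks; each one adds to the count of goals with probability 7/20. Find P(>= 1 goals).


P(at least one) = 1 - P(none)
P(none) = (1 - 7/20)^2 = (13/20)^2 = 169/400
P(at least one) = 1 - 169/400 = 231/400

231/400


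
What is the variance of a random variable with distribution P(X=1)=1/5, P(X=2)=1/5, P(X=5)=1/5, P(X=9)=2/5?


E[X] = 26/5, E[X^2] = 192/5
Var(X) = E[X^2] - (E[X])^2 = 192/5 - (26/5)^2 = 284/25

284/25


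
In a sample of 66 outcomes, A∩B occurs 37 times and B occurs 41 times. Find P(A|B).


P(A|B) = P(A∩B)/P(B) = (37/66)/(41/66) = 37/41

37/41


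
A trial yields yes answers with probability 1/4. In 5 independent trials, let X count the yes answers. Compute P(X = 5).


P(X=5) = C(5,5) * p^5 * (1-p)^0
= 1 * 1/1024 * 1
= 1/1024

1/1024


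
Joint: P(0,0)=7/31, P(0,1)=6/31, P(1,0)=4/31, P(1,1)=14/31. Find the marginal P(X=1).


P(X=1) = P(1,0)+P(1,1) = 4/31 + 14/31 = 18/31

18/31


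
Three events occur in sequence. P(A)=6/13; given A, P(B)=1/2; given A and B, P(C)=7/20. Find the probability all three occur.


P(A∩B∩C) = P(A) * P(B|A) * P(C|A∩B)
= 6/13 * 1/2 * 7/20
= 3/13 * 7/20 = 21/260

21/260


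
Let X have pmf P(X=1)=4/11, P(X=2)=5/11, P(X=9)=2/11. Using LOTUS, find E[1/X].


E[1/X] = sum(g(x)*P(x))
= 1*4/11 + 1/2*5/11 + 1/9*2/11
= 11/18

11/18


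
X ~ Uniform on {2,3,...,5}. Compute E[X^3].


E[X^3] = (1/4) * sum(x^3 for x=2..5)
= 224/4 = 56

56


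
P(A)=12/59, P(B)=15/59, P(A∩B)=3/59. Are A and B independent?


P(A)*P(B) = 12/59*15/59 = 180/3481
P(A∩B) = 3/59 != 180/3481, so not independent

No, A and B are not independent


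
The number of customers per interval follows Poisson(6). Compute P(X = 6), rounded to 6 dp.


P(X=6) = e^(-6) * 6^6 / 6!
≈ 0.002478752177 * 46656 / 720
≈ 0.160623

0.160623


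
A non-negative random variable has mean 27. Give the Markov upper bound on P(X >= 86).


Markov: P(X >= a) <= E[X]/a
P(X >= 86) <= 27/86

27/86


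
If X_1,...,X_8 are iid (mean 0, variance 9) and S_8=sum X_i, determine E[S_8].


E[S_n] = n*E[X_1] = 8*0 = 0

0


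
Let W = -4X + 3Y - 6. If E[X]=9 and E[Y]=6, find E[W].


E[-4X + 3Y - 6] = -4*E[X] + 3*E[Y] - 6
= (-4)*(9) + (3)*(6) + (-6)
= -36 + 18 - 6 = -24

-24


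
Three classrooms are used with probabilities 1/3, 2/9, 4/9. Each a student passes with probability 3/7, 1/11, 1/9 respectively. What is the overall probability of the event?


P(A) = P(A|B1)P(B1) + P(A|B2)P(B2) + P(A|B3)P(B3)
= 3/7*1/3 + 1/11*2/9 + 1/9*4/9
= 1/7 + 2/99 + 4/81 = 1325/6237

1325/6237


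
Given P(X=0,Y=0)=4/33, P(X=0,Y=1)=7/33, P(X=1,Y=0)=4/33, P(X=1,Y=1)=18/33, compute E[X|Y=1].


P(Y=1) = 25/33
E[X|Y=1] = (0*7 + 1*18)/25 = 18/25

18/25


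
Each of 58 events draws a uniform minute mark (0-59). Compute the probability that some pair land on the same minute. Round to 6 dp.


P(all different) = prod((60-i)/60 for i=0..57) = 0.000000
P(at least one match) = 1 - 0.000000 = 1.000000

1.000000


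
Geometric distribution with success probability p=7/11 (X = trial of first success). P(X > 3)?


P(X > 3) = P(first 3 trials all fail) = (1-p)^3 = (4/11)^3 = 64/1331

64/1331


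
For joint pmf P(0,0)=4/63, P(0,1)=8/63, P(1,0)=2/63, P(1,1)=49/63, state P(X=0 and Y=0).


Read from table: P(X=0, Y=0) = 4/63

4/63


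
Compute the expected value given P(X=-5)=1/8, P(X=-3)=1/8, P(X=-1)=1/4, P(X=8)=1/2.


E[X] = sum(x * P(x))
= -5*1/8 - 3*1/8 - 1*1/4 + 8*1/2
= 11/4

11/4


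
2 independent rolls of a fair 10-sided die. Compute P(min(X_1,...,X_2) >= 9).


P(min >= 9) = P(all X_i >= 9) = (P(X_1 >= 9))^2
= (2/10)^2 = (1/5)^2 = 1/25

1/25


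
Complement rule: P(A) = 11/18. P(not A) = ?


P(A') = 1 - P(A) = 1 - 11/18 = 7/18

7/18


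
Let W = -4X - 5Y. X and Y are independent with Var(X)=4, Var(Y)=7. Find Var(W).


Independence => Cov(X,Y)=0
Var(-4X - 5Y) = (-4)^2*Var(X) + (-5)^2*Var(Y)
= 16*4 + 25*7 = 239

239


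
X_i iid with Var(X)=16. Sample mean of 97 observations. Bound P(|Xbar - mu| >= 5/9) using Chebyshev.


Var(Xbar) = Var(X)/n = 16/97
Chebyshev: P(|Xbar-mu| >= 5/9) <= Var(Xbar)/(5/9)^2 = (16/97)/(25/81) = 1296/2425

1296/2425


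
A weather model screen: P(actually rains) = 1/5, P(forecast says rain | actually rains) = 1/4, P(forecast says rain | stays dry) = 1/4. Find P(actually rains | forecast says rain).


P(A) = P(A|B)P(B) + P(A|B')P(B') = 1/4*1/5 + 1/4*4/5 = 1/4
P(B|A) = P(A|B)P(B)/P(A) = (1/20)/(1/4) = 1/5

1/5


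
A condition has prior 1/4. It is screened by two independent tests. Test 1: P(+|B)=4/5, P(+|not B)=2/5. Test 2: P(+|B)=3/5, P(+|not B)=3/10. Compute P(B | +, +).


After test 1: P(+) = 4/5*1/4 + 2/5*3/4 = 1/2
P(B|+) = (1/5)/(1/2) = 2/5
After test 2 (use post1 as new prior): P(+) = 3/5*2/5 + 3/10*3/5 = 21/50
P(B|+,+) = (6/25)/(21/50) = 4/7

4/7


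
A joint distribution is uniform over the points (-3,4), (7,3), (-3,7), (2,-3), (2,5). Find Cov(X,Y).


E[X]=1, E[Y]=16/5, E[XY]=-8/5
Cov(X,Y) = E[XY] - E[X]E[Y] = -8/5 - 1*16/5 = -24/5

-24/5


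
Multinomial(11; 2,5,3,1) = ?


11! = 39916800
Denominator: 2!=2 * 5!=120 * 3!=6 * 1!=1
Coefficient = 39916800 / 1440 = 27720

27720


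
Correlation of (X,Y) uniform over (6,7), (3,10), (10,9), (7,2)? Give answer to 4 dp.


Cov(X,Y) = -1.5000, Var(X) = 6.2500, Var(Y) = 9.5000
rho = Cov/(sqrt(VarX)*sqrt(VarY)) = -0.1947

-0.1947


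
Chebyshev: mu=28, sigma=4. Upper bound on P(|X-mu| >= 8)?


k = 8/4 = 2
Chebyshev: P(|X-mu| >= k*sigma) <= 1/k^2 = 1/2^2 = 1/4

1/4


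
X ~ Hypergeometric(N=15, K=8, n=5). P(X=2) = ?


P(X=2) = C(8,2)*C(7,3) / C(15,5)
= 28*35 / 3003
= 980/3003 = 140/429

140/429


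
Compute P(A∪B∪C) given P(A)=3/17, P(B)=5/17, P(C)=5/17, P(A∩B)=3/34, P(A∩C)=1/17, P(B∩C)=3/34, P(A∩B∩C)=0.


P(A∪B∪C) = P(A)+P(B)+P(C) - P(AB)-P(AC)-P(BC) + P(ABC)
= 3/17+5/17+5/17 - 3/34-1/17-3/34 + 0
= 9/17

9/17


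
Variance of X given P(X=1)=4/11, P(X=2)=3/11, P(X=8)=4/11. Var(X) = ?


E[X] = 42/11, E[X^2] = 272/11
Var(X) = E[X^2] - (E[X])^2 = 272/11 - (42/11)^2 = 1228/121

1228/121


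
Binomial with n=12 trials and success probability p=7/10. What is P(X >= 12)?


P(X>=12) = P(X=12)
= 13841287201/1000000000000
= 13841287201/1000000000000

13841287201/1000000000000


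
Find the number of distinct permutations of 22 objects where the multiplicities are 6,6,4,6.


22! = 1124000727777607680000
Denominator: 6!=720 * 6!=720 * 4!=24 * 6!=720
Coefficient = 1124000727777607680000 / 8957952000 = 125475189840

125475189840


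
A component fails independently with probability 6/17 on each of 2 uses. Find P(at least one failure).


P(at least one) = 1 - P(none)
P(none) = (1 - 6/17)^2 = (11/17)^2 = 121/289
P(at least one) = 1 - 121/289 = 168/289

168/289


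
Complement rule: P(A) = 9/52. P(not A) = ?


P(A') = 1 - P(A) = 1 - 9/52 = 43/52

43/52


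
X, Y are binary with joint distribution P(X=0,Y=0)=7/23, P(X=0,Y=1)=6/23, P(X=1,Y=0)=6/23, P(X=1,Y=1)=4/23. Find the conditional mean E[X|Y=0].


P(Y=0) = 13/23
E[X|Y=0] = (0*7 + 1*6)/13 = 6/13

6/13


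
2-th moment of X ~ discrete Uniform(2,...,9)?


E[X^2] = (1/8) * sum(x^2 for x=2..9)
= 284/8 = 71/2

71/2


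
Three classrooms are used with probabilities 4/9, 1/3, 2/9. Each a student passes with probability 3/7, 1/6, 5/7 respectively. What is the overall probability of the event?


P(A) = P(A|B1)P(B1) + P(A|B2)P(B2) + P(A|B3)P(B3)
= 3/7*4/9 + 1/6*1/3 + 5/7*2/9
= 4/21 + 1/18 + 10/63 = 17/42

17/42


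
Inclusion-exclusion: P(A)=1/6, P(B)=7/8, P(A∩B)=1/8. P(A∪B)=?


P(A∪B) = P(A) + P(B) - P(A∩B)
= 1/6 + 7/8 - 1/8 = 11/12

11/12


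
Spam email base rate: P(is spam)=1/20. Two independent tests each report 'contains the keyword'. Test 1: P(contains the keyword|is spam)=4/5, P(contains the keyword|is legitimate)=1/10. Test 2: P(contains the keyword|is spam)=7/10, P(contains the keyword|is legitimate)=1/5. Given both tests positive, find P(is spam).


After test 1: P(+) = 4/5*1/20 + 1/10*19/20 = 27/200
P(B|+) = (1/25)/(27/200) = 8/27
After test 2 (use post1 as new prior): P(+) = 7/10*8/27 + 1/5*19/27 = 47/135
P(B|+,+) = (28/135)/(47/135) = 28/47

28/47


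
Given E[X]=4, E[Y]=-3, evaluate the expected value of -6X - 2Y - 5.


E[-6X - 2Y - 5] = -6*E[X] - 2*E[Y] - 5
= (-6)*(4) + (-2)*(-3) + (-5)
= -24 + 6 - 5 = -23

-23


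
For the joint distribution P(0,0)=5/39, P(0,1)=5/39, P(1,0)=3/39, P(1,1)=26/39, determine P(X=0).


P(X=0) = P(0,0)+P(0,1) = 5/39 + 5/39 = 10/39

10/39


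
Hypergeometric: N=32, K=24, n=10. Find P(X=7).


P(X=7) = C(24,7)*C(8,3) / C(32,10)
= 346104*56 / 64512240
= 19381824/64512240 = 17556/58435

17556/58435


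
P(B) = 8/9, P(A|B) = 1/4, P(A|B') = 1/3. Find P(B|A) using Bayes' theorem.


P(A) = P(A|B)P(B) + P(A|B')P(B') = 1/4*8/9 + 1/3*1/9 = 7/27
P(B|A) = P(A|B)P(B)/P(A) = (2/9)/(7/27) = 6/7

6/7


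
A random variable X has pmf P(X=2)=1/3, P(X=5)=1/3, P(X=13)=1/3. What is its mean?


E[X] = sum(x * P(x))
= 2*1/3 + 5*1/3 + 13*1/3
= 20/3

20/3


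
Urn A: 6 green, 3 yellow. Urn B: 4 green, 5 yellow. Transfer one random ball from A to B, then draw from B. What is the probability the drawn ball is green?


P(transfer green) = 6/9 = 2/3; P(transfer yellow) = 1/3
If green transferred: Urn II has 5 green of 10, so P(green|green moved) = 1/2
If yellow transferred: Urn II has 4 green of 10, so P(green|yellow moved) = 2/5
By total probability: P(green) = 2/3*1/2 + 1/3*2/5 = 7/15

7/15


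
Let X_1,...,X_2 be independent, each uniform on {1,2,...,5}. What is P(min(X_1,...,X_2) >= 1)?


P(min >= 1) = P(all X_i >= 1) = (P(X_1 >= 1))^2
= (5/5)^2 = 1^2 = 1

1


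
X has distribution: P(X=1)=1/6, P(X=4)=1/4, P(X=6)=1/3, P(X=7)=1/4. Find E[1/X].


E[1/X] = sum(g(x)*P(x))
= 1*1/6 + 1/4*1/4 + 1/6*1/3 + 1/7*1/4
= 323/1008

323/1008


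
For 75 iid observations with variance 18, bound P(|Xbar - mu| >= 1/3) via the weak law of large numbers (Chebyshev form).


Var(Xbar) = Var(X)/n = 18/75
Chebyshev: P(|Xbar-mu| >= 1/3) <= Var(Xbar)/(1/3)^2 = (6/25)/(1/9) = 54/25
Bound exceeds 1, so trivial bound: 1

1


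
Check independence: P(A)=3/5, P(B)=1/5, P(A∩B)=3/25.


P(A)*P(B) = 3/5*1/5 = 3/25
P(A∩B) = 3/25, which equals P(A)P(B), so independent

Yes, A and B are independent


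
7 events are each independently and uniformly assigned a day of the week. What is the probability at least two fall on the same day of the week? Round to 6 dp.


P(all different) = prod((7-i)/7 for i=0..6) = 0.006120
P(at least one match) = 1 - 0.006120 = 0.993880

0.993880


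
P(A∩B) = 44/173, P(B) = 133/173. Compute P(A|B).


P(A|B) = P(A∩B)/P(B) = (44/173)/(133/173) = 44/133

44/133


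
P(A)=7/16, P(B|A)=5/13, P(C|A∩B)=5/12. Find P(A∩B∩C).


P(A∩B∩C) = P(A) * P(B|A) * P(C|A∩B)
= 7/16 * 5/13 * 5/12
= 35/208 * 5/12 = 175/2496

175/2496


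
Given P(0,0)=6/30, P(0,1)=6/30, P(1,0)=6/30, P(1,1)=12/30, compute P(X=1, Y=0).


Read from table: P(X=1, Y=0) = 6/30 = 1/5

1/5


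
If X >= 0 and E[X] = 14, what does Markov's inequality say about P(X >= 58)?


Markov: P(X >= a) <= E[X]/a
P(X >= 58) <= 14/58 = 7/29

7/29


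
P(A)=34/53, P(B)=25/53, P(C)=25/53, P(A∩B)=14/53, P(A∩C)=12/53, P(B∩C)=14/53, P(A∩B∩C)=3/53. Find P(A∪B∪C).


P(A∪B∪C) = P(A)+P(B)+P(C) - P(AB)-P(AC)-P(BC) + P(ABC)
= 34/53+25/53+25/53 - 14/53-12/53-14/53 + 3/53
= 47/53

47/53


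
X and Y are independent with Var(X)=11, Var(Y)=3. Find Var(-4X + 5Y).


Independence => Cov(X,Y)=0
Var(-4X + 5Y) = (-4)^2*Var(X) + 5^2*Var(Y)
= 16*11 + 25*3 = 251

251


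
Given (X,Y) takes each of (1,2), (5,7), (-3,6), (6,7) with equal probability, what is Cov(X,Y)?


E[X]=9/4, E[Y]=11/2, E[XY]=61/4
Cov(X,Y) = E[XY] - E[X]E[Y] = 61/4 - 9/4*11/2 = 23/8

23/8


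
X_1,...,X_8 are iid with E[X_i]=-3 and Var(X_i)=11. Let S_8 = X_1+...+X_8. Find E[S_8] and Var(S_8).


E[S_n] = n*mu = 8*-3 = -24
Var(S_n) = n*sigma^2 = 8*11 = 88

E[S_8]=-24, Var(S_8)=88


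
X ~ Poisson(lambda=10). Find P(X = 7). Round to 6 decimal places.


P(X=7) = e^(-10) * 10^7 / 7!
≈ 0.00004539992976 * 10000000 / 5040
≈ 0.090079

0.090079


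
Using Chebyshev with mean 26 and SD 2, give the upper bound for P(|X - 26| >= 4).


k = 4/2 = 2
Chebyshev: P(|X-mu| >= k*sigma) <= 1/k^2 = 1/2^2 = 1/4

1/4


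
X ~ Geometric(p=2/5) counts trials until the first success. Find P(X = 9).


P(X=9) = (1-p)^8 * p = (3/5)^8 * 2/5
= 6561/390625 * 2/5 = 13122/1953125

13122/1953125


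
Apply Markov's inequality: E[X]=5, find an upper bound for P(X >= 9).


Markov: P(X >= a) <= E[X]/a
P(X >= 9) <= 5/9

5/9


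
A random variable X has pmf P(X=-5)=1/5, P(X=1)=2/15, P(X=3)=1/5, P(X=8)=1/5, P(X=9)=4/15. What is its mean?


E[X] = sum(x * P(x))
= -5*1/5 + 1*2/15 + 3*1/5 + 8*1/5 + 9*4/15
= 56/15

56/15


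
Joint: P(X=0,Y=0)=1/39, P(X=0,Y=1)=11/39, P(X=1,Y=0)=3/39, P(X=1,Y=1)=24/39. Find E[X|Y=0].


P(Y=0) = 4/39
E[X|Y=0] = (0*1 + 1*3)/4 = 3/4

3/4


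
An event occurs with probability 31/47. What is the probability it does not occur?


P(A') = 1 - P(A) = 1 - 31/47 = 16/47

16/47


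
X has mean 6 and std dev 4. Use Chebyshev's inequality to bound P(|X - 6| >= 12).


k = 12/4 = 3
Chebyshev: P(|X-mu| >= k*sigma) <= 1/k^2 = 1/3^2 = 1/9

1/9


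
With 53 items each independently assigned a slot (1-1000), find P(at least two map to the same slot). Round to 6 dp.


P(all different) = prod((1000-i)/1000 for i=0..52) = 0.245915
P(at least one match) = 1 - 0.245915 = 0.754085

0.754085


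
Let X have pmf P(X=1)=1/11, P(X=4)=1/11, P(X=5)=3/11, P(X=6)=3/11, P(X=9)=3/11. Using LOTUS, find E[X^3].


E[X^3] = sum(g(x)*P(x))
= 1*1/11 + 64*1/11 + 125*3/11 + 216*3/11 + 729*3/11
= 3275/11

3275/11


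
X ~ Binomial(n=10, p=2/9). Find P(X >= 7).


P(X>=7) = P(X=7) + P(X=8) + P(X=9) + P(X=10)
= 1756160/1162261467 + 62720/387420489 + 35840/3486784401 + 1024/3486784401
= 1956608/1162261467

1956608/1162261467


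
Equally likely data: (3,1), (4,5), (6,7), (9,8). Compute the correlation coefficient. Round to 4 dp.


Cov(X,Y) = 5.3750, Var(X) = 5.2500, Var(Y) = 7.1875
rho = Cov/(sqrt(VarX)*sqrt(VarY)) = 0.8750

0.8750


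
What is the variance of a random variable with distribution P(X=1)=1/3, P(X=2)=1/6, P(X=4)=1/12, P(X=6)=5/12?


E[X] = 7/2, E[X^2] = 52/3
Var(X) = E[X^2] - (E[X])^2 = 52/3 - (7/2)^2 = 61/12

61/12


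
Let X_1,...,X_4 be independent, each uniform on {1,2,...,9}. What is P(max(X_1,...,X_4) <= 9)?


P(max <= 9) = P(all X_i <= 9) = (P(X_1 <= 9))^4
= (9/9)^4 = 1^4 = 1

1


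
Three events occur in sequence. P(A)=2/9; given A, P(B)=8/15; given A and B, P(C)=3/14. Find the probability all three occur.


P(A∩B∩C) = P(A) * P(B|A) * P(C|A∩B)
= 2/9 * 8/15 * 3/14
= 16/135 * 3/14 = 8/315

8/315


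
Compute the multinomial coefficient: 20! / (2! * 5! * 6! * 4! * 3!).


20! = 2432902008176640000
Denominator: 2!=2 * 5!=120 * 6!=720 * 4!=24 * 3!=6
Coefficient = 2432902008176640000 / 24883200 = 97772875200

97772875200


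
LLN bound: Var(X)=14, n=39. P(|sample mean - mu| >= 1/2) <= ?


Var(Xbar) = Var(X)/n = 14/39
Chebyshev: P(|Xbar-mu| >= 1/2) <= Var(Xbar)/(1/2)^2 = (14/39)/(1/4) = 56/39
Bound exceeds 1, so trivial bound: 1

1


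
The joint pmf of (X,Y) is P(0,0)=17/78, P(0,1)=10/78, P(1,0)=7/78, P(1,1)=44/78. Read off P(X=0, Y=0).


Read from table: P(X=0, Y=0) = 17/78

17/78


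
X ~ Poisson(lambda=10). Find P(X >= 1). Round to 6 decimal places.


P(X>=1) = 1 - P(X<=0) = 1 - (e^(-10)*10^0/0!)
≈ 1 - 0.0000453999 = 0.9999546001
≈ 0.999955

0.999955


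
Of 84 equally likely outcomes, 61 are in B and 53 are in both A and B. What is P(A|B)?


P(A|B) = P(A∩B)/P(B) = (53/84)/(61/84) = 53/61

53/61


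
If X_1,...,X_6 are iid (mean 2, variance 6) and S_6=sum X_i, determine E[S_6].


E[S_n] = n*E[X_1] = 6*2 = 12

12


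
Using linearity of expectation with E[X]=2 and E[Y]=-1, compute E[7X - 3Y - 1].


E[7X - 3Y - 1] = 7*E[X] - 3*E[Y] - 1
= (7)*(2) + (-3)*(-1) + (-1)
= 14 + 3 - 1 = 16

16


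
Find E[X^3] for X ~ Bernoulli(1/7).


For Bernoulli: X in {0,1}
E[X^3] = 0^3*(1-1/7) + 1^3*1/7 = 1/7

1/7


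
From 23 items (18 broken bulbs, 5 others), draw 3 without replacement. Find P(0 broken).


P(X=0) = C(18,0)*C(5,3) / C(23,3)
= 1*10 / 1771
= 10/1771

10/1771


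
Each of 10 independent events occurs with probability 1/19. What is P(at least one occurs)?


P(at least one) = 1 - P(none)
P(none) = (1 - 1/19)^10 = (18/19)^10 = 3570467226624/6131066257801
P(at least one) = 1 - 3570467226624/6131066257801 = 2560599031177/6131066257801

2560599031177/6131066257801


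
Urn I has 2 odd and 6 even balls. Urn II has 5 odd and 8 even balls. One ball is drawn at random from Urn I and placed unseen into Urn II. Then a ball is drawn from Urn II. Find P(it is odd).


P(transfer odd) = 2/8 = 1/4; P(transfer even) = 3/4
If odd transferred: Urn II has 6 odd of 14, so P(odd|odd moved) = 3/7
If even transferred: Urn II has 5 odd of 14, so P(odd|even moved) = 5/14
By total probability: P(odd) = 1/4*3/7 + 3/4*5/14 = 3/8

3/8


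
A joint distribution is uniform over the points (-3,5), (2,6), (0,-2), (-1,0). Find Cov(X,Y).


E[X]=-1/2, E[Y]=9/4, E[XY]=-3/4
Cov(X,Y) = E[XY] - E[X]E[Y] = -3/4 + 1/2*9/4 = 3/8

3/8


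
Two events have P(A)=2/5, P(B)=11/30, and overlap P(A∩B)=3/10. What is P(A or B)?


P(A∪B) = P(A) + P(B) - P(A∩B)
= 2/5 + 11/30 - 3/10 = 7/15

7/15


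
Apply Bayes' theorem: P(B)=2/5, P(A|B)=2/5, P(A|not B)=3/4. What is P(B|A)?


P(A) = P(A|B)P(B) + P(A|B')P(B') = 2/5*2/5 + 3/4*3/5 = 61/100
P(B|A) = P(A|B)P(B)/P(A) = (4/25)/(61/100) = 16/61

16/61


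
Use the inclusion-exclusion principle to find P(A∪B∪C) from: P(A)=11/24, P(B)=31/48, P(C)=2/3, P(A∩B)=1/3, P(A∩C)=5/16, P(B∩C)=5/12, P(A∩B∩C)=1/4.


P(A∪B∪C) = P(A)+P(B)+P(C) - P(AB)-P(AC)-P(BC) + P(ABC)
= 11/24+31/48+2/3 - 1/3-5/16-5/12 + 1/4
= 23/24

23/24


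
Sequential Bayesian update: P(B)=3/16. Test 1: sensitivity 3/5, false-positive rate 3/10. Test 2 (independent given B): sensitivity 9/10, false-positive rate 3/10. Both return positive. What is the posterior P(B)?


After test 1: P(+) = 3/5*3/16 + 3/10*13/16 = 57/160
P(B|+) = (9/80)/(57/160) = 6/19
After test 2 (use post1 as new prior): P(+) = 9/10*6/19 + 3/10*13/19 = 93/190
P(B|+,+) = (27/95)/(93/190) = 18/31

18/31


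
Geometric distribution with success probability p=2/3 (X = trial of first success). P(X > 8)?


P(X > 8) = P(first 8 trials all fail) = (1-p)^8 = (1/3)^8 = 1/6561

1/6561


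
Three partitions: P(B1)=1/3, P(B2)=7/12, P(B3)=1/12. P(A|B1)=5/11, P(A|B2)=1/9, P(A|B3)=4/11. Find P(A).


P(A) = P(A|B1)P(B1) + P(A|B2)P(B2) + P(A|B3)P(B3)
= 5/11*1/3 + 1/9*7/12 + 4/11*1/12
= 5/33 + 7/108 + 1/33 = 293/1188

293/1188


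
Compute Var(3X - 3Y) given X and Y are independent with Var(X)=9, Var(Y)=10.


Independence => Cov(X,Y)=0
Var(3X - 3Y) = 3^2*Var(X) + (-3)^2*Var(Y)
= 9*9 + 9*10 = 171

171


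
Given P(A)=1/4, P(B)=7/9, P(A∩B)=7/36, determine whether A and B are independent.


P(A)*P(B) = 1/4*7/9 = 7/36
P(A∩B) = 7/36, which equals P(A)P(B), so independent

Yes, A and B are independent


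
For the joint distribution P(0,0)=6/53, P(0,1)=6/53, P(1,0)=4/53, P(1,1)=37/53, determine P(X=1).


P(X=1) = P(1,0)+P(1,1) = 4/53 + 37/53 = 41/53

41/53


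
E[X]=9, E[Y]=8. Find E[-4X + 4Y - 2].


E[-4X + 4Y - 2] = -4*E[X] + 4*E[Y] - 2
= (-4)*(9) + (4)*(8) + (-2)
= -36 + 32 - 2 = -6

-6


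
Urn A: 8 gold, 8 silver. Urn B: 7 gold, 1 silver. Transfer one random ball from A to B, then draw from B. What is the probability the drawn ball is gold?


P(transfer gold) = 8/16 = 1/2; P(transfer silver) = 1/2
If gold transferred: Urn II has 8 gold of 9, so P(gold|gold moved) = 8/9
If silver transferred: Urn II has 7 gold of 9, so P(gold|silver moved) = 7/9
By total probability: P(gold) = 1/2*8/9 + 1/2*7/9 = 5/6

5/6


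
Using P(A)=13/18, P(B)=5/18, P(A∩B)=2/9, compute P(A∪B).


P(A∪B) = P(A) + P(B) - P(A∩B)
= 13/18 + 5/18 - 2/9 = 7/9

7/9


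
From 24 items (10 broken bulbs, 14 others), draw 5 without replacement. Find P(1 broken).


P(X=1) = C(10,1)*C(14,4) / C(24,5)
= 10*1001 / 42504
= 10010/42504 = 65/276

65/276


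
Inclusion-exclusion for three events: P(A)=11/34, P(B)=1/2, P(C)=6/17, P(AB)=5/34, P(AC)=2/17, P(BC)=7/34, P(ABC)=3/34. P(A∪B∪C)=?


P(A∪B∪C) = P(A)+P(B)+P(C) - P(AB)-P(AC)-P(BC) + P(ABC)
= 11/34+1/2+6/17 - 5/34-2/17-7/34 + 3/34
= 27/34

27/34


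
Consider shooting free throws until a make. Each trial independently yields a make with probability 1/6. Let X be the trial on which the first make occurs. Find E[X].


For geometric (trials until first success), E[X] = 1/p = 1/(1/6) = 6

6


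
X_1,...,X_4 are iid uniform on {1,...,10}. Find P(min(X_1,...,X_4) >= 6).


P(min >= 6) = P(all X_i >= 6) = (P(X_1 >= 6))^4
= (5/10)^4 = (1/2)^4 = 1/16

1/16


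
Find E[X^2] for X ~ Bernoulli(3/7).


For Bernoulli: X in {0,1}
E[X^2] = 0^2*(1-3/7) + 1^2*3/7 = 3/7

3/7


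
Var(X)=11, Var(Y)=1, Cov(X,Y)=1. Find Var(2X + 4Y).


Var(2X + 4Y) = 2^2*Var(X) + 4^2*Var(Y) + 2*2*4*Cov(X,Y)
= 4*11 + 16*1 + 16*1
= 44 + 16 + 16 = 76

76


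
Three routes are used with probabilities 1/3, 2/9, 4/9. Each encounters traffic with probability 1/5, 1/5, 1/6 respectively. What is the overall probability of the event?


P(A) = P(A|B1)P(B1) + P(A|B2)P(B2) + P(A|B3)P(B3)
= 1/5*1/3 + 1/5*2/9 + 1/6*4/9
= 1/15 + 2/45 + 2/27 = 5/27

5/27


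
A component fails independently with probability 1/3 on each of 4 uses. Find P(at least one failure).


P(at least one) = 1 - P(none)
P(none) = (1 - 1/3)^4 = (2/3)^4 = 16/81
P(at least one) = 1 - 16/81 = 65/81

65/81


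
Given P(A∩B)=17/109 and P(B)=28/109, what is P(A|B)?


P(A|B) = P(A∩B)/P(B) = (17/109)/(28/109) = 17/28

17/28


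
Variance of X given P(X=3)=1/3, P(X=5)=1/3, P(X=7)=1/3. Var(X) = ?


E[X] = 5, E[X^2] = 83/3
Var(X) = E[X^2] - (E[X])^2 = 83/3 - (5)^2 = 8/3

8/3


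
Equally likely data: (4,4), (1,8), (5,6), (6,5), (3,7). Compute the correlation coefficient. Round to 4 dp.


Cov(X,Y) = -1.8000, Var(X) = 2.9600, Var(Y) = 2.0000
rho = Cov/(sqrt(VarX)*sqrt(VarY)) = -0.7398

-0.7398


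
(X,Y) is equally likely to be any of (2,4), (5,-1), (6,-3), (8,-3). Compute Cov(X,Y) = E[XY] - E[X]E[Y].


E[X]=21/4, E[Y]=-3/4, E[XY]=-39/4
Cov(X,Y) = E[XY] - E[X]E[Y] = -39/4 - 21/4*-3/4 = -93/16

-93/16


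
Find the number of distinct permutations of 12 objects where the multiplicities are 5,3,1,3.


12! = 479001600
Denominator: 5!=120 * 3!=6 * 1!=1 * 3!=6
Coefficient = 479001600 / 4320 = 110880

110880


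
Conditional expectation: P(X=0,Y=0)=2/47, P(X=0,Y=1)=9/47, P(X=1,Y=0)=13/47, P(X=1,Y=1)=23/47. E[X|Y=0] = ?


P(Y=0) = 15/47
E[X|Y=0] = (0*2 + 1*13)/15 = 13/15

13/15


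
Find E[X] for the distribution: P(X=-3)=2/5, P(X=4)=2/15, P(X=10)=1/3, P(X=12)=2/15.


E[X] = sum(x * P(x))
= -3*2/5 + 4*2/15 + 10*1/3 + 12*2/15
= 64/15

64/15


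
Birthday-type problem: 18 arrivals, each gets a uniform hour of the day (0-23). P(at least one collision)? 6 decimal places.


P(all different) = prod((24-i)/24 for i=0..17) = 0.000123
P(at least one match) = 1 - 0.000123 = 0.999877

0.999877


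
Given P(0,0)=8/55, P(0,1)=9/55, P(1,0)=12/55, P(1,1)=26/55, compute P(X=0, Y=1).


Read from table: P(X=0, Y=1) = 9/55

9/55


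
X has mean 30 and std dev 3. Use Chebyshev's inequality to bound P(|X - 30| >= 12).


k = 12/3 = 4
Chebyshev: P(|X-mu| >= k*sigma) <= 1/k^2 = 1/4^2 = 1/16

1/16


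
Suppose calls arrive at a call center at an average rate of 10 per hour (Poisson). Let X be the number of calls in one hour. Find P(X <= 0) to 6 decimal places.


P(X<=0) = e^(-10)*10^0/0!
≈ 0.0000453999
≈ 0.000045

0.000045


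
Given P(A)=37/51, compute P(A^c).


P(A') = 1 - P(A) = 1 - 37/51 = 14/51

14/51


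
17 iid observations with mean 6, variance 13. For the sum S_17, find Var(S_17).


By independence, Var(S_n) = n*Var(X_1) = 17*13 = 221

221


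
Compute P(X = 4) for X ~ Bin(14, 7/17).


P(X=4) = C(14,4) * p^4 * (1-p)^10
= 1001 * 2401/83521 * 10000000000/2015993900449
= 24034010000000000/168377826559400929

24034010000000000/168377826559400929


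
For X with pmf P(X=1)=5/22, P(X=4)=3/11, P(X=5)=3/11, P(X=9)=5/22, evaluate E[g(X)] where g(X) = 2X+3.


E[2X+3] = sum(g(x)*P(x))
= 5*5/22 + 11*3/11 + 13*3/11 + 21*5/22
= 137/11

137/11


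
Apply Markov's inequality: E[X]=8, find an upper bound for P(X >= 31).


Markov: P(X >= a) <= E[X]/a
P(X >= 31) <= 8/31

8/31


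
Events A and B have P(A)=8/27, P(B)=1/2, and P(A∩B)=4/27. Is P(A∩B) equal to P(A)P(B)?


P(A)*P(B) = 8/27*1/2 = 4/27
P(A∩B) = 4/27, which equals P(A)P(B), so independent

Yes, A and B are independent


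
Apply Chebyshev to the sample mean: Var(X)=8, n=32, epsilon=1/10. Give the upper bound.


Var(Xbar) = Var(X)/n = 8/32
Chebyshev: P(|Xbar-mu| >= 1/10) <= Var(Xbar)/(1/10)^2 = (1/4)/(1/100) = 25
Bound exceeds 1, so trivial bound: 1

1


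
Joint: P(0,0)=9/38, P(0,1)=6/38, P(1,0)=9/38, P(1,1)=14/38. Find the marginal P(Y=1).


P(Y=1) = P(0,1)+P(1,1) = 6/38 + 14/38 = 20/38 = 10/19

10/19


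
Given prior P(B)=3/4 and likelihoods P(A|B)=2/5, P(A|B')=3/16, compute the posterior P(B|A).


P(A) = P(A|B)P(B) + P(A|B')P(B') = 2/5*3/4 + 3/16*1/4 = 111/320
P(B|A) = P(A|B)P(B)/P(A) = (3/10)/(111/320) = 32/37

32/37


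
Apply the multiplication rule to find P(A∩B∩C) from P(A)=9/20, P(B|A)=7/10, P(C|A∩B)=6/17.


P(A∩B∩C) = P(A) * P(B|A) * P(C|A∩B)
= 9/20 * 7/10 * 6/17
= 63/200 * 6/17 = 189/1700

189/1700


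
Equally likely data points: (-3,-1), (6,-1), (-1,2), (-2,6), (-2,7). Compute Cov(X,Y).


E[X]=-2/5, E[Y]=13/5, E[XY]=-31/5
Cov(X,Y) = E[XY] - E[X]E[Y] = -31/5 + 2/5*13/5 = -129/25

-129/25


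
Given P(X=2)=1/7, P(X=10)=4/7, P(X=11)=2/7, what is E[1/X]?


E[1/X] = sum(g(x)*P(x))
= 1/2*1/7 + 1/10*4/7 + 1/11*2/7
= 17/110

17/110


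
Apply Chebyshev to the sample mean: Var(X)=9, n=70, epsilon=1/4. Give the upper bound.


Var(Xbar) = Var(X)/n = 9/70
Chebyshev: P(|Xbar-mu| >= 1/4) <= Var(Xbar)/(1/4)^2 = (9/70)/(1/16) = 72/35
Bound exceeds 1, so trivial bound: 1

1


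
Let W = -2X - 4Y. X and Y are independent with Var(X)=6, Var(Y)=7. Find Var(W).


Independence => Cov(X,Y)=0
Var(-2X - 4Y) = (-2)^2*Var(X) + (-4)^2*Var(Y)
= 4*6 + 16*7 = 136

136


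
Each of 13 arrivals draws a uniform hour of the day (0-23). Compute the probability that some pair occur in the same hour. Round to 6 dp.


P(all different) = prod((24-i)/24 for i=0..12) = 0.017734
P(at least one match) = 1 - 0.017734 = 0.982266

0.982266


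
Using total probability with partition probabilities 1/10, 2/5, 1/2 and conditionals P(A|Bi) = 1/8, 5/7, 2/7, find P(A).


P(A) = P(A|B1)P(B1) + P(A|B2)P(B2) + P(A|B3)P(B3)
= 1/8*1/10 + 5/7*2/5 + 2/7*1/2
= 1/80 + 2/7 + 1/7 = 247/560

247/560


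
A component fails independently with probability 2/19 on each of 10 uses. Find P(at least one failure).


P(at least one) = 1 - P(none)
P(none) = (1 - 2/19)^10 = (17/19)^10 = 2015993900449/6131066257801
P(at least one) = 1 - 2015993900449/6131066257801 = 4115072357352/6131066257801

4115072357352/6131066257801


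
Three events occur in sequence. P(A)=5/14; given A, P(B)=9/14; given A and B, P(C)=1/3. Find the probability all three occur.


P(A∩B∩C) = P(A) * P(B|A) * P(C|A∩B)
= 5/14 * 9/14 * 1/3
= 45/196 * 1/3 = 15/196

15/196


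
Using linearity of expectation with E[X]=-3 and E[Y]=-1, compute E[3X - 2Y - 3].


E[3X - 2Y - 3] = 3*E[X] - 2*E[Y] - 3
= (3)*(-3) + (-2)*(-1) + (-3)
= -9 + 2 - 3 = -10

-10


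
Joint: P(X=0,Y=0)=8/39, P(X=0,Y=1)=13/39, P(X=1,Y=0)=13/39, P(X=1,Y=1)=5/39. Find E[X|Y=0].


P(Y=0) = 21/39
E[X|Y=0] = (0*8 + 1*13)/21 = 13/21

13/21


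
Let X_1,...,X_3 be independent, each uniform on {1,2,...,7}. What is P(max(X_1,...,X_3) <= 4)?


P(max <= 4) = P(all X_i <= 4) = (P(X_1 <= 4))^3
= (4/7)^3 = 64/343

64/343


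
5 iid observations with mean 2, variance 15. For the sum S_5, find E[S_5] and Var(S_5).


E[S_n] = n*mu = 5*2 = 10
Var(S_n) = n*sigma^2 = 5*15 = 75

E[S_5]=10, Var(S_5)=75


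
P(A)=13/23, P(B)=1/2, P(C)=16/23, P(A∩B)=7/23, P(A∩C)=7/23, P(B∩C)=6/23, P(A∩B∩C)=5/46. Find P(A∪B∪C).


P(A∪B∪C) = P(A)+P(B)+P(C) - P(AB)-P(AC)-P(BC) + P(ABC)
= 13/23+1/2+16/23 - 7/23-7/23-6/23 + 5/46
= 1

1


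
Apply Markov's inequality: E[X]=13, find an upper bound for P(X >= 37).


Markov: P(X >= a) <= E[X]/a
P(X >= 37) <= 13/37

13/37


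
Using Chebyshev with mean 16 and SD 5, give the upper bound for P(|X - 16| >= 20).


k = 20/5 = 4
Chebyshev: P(|X-mu| >= k*sigma) <= 1/k^2 = 1/4^2 = 1/16

1/16


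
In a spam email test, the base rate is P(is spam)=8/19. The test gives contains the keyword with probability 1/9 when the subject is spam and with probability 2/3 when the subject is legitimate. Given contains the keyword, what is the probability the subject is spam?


P(A) = P(A|B)P(B) + P(A|B')P(B') = 1/9*8/19 + 2/3*11/19 = 74/171
P(B|A) = P(A|B)P(B)/P(A) = (8/171)/(74/171) = 4/37

4/37


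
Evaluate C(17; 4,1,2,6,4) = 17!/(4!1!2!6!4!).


17! = 355687428096000
Denominator: 4!=24 * 1!=1 * 2!=2 * 6!=720 * 4!=24
Coefficient = 355687428096000 / 829440 = 428828400

428828400


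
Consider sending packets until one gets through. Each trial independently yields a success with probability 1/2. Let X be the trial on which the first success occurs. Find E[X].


For geometric (trials until first success), E[X] = 1/p = 1/(1/2) = 2

2


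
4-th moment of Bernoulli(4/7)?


For Bernoulli: X in {0,1}
E[X^4] = 0^4*(1-4/7) + 1^4*4/7 = 4/7

4/7


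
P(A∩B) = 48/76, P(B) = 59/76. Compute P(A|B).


P(A|B) = P(A∩B)/P(B) = (48/76)/(59/76) = 48/59

48/59


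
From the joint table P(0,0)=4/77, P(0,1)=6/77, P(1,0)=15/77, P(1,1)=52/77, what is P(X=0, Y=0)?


Read from table: P(X=0, Y=0) = 4/77

4/77


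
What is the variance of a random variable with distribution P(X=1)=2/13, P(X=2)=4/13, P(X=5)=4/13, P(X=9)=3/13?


E[X] = 57/13, E[X^2] = 361/13
Var(X) = E[X^2] - (E[X])^2 = 361/13 - (57/13)^2 = 1444/169

1444/169


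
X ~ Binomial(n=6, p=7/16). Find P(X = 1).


P(X=1) = C(6,1) * p^1 * (1-p)^5
= 6 * 7/16 * 59049/1048576
= 1240029/8388608

1240029/8388608


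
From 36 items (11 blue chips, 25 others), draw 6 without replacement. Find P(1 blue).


P(X=1) = C(11,1)*C(25,5) / C(36,6)
= 11*53130 / 1947792
= 584430/1947792 = 1265/4216

1265/4216


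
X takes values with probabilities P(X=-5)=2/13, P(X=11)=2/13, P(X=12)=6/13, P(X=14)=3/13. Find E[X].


E[X] = sum(x * P(x))
= -5*2/13 + 11*2/13 + 12*6/13 + 14*3/13
= 126/13

126/13


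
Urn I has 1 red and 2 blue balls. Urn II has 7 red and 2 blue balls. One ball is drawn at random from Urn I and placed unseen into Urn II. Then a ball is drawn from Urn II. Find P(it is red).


P(transfer red) = 1/3; P(transfer blue) = 2/3
If red transferred: Urn II has 8 red of 10, so P(red|red moved) = 4/5
If blue transferred: Urn II has 7 red of 10, so P(red|blue moved) = 7/10
By total probability: P(red) = 1/3*4/5 + 2/3*7/10 = 11/15

11/15


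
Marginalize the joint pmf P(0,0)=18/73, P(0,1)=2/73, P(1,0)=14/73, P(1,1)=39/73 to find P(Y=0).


P(Y=0) = P(0,0)+P(1,0) = 18/73 + 14/73 = 32/73

32/73


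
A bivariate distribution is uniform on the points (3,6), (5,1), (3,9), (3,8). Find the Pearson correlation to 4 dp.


Cov(X,Y) = -2.5000, Var(X) = 0.7500, Var(Y) = 9.5000
rho = Cov/(sqrt(VarX)*sqrt(VarY)) = -0.9366

-0.9366


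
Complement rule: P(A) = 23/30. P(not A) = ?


P(A') = 1 - P(A) = 1 - 23/30 = 7/30

7/30


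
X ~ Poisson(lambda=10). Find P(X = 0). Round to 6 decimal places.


P(X=0) = e^(-10) * 10^0 / 0!
≈ 0.00004539992976 * 1 / 1
≈ 0.000045

0.000045


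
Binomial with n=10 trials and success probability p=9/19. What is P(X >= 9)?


P(X>=9) = P(X=9) + P(X=10)
= 38742048900/6131066257801 + 3486784401/6131066257801
= 42228833301/6131066257801

42228833301/6131066257801


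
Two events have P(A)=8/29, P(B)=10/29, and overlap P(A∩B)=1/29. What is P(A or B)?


P(A∪B) = P(A) + P(B) - P(A∩B)
= 8/29 + 10/29 - 1/29 = 17/29

17/29


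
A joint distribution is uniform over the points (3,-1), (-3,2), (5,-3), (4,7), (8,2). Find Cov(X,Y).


E[X]=17/5, E[Y]=7/5, E[XY]=4
Cov(X,Y) = E[XY] - E[X]E[Y] = 4 - 17/5*7/5 = -19/25

-19/25


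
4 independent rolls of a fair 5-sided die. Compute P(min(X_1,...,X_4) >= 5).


P(min >= 5) = P(all X_i >= 5) = (P(X_1 >= 5))^4
= (1/5)^4 = 1/625

1/625
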